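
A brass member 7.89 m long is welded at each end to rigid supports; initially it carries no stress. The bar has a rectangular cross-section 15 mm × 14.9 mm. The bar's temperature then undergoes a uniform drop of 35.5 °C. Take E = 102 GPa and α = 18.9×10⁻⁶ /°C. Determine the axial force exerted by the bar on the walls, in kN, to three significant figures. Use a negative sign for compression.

15.3 kN

Free thermal expansion αLΔT = 18.9e-6 · 7890 · -35.5 = -5.294 mm.
The walls impose strain ε = −(-5.294)/7890 = 6.7095e-04; σ = Eε = 102000 · 6.7095e-04 = 68.44 MPa.
Wall reaction R = σ·A = 68.44·223.5 = 15300 N = 15.3 kN.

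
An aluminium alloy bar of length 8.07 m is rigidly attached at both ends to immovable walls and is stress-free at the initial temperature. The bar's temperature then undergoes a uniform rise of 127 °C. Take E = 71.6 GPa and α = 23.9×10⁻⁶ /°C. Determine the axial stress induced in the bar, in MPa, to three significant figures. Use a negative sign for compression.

-217 MPa

Free thermal expansion αLΔT = 23.9e-6 · 8070 · 127 = 24.49 mm.
The walls impose strain ε = −(24.49)/8070 = -3.0353e-03; σ = Eε = 71600 · -3.0353e-03 = -217.3 MPa.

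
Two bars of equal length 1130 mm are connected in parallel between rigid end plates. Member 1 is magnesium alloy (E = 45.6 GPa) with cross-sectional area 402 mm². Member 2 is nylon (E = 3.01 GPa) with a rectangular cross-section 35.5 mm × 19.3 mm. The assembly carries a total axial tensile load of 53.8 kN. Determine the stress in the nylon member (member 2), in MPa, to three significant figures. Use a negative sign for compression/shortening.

7.94 MPa

A_2 = 685.1 mm².
Equal strain + equilibrium ⇒ each member carries load in proportion to AE: A₁E₁ = 18330000 N, A₂E₂ = 2062000 N, ΣAE = 20390000 N.
σ₂ = P·E₂/ΣAE = 53800·3010/20390000 = 7.941 MPa.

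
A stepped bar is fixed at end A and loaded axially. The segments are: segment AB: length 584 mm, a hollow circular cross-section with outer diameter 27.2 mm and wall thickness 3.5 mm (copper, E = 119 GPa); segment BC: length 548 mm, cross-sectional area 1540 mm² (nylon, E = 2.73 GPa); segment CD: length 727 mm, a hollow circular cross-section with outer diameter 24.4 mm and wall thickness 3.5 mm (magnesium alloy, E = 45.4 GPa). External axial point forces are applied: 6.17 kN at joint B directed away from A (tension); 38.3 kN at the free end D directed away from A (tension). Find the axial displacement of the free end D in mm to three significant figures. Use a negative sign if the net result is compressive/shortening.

8.50 mm

Internal axial forces (sectioning from the free end, tension +): N_CD = 38.3 kN, N_BC = 38.3 kN, N_AB = 44.47 kN.
A_AB = 260.6 mm².
A_CD = 229.8 mm².
δ_AB = 44470·584/(260.6·119000) = 0.8375 mm
δ_BC = 38300·548/(1540·2730) = 4.992 mm
δ_CD = 38300·727/(229.8·45400) = 2.669 mm
δ = Σδ_i = 8.498 mm.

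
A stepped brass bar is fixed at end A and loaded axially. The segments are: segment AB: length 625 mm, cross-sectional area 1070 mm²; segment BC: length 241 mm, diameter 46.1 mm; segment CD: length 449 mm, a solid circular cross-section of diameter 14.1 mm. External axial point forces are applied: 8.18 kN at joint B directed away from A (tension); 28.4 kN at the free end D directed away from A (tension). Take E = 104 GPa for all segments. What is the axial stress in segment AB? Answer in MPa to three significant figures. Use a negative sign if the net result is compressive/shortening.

34.2 MPa

Internal axial forces (sectioning from the free end, tension +): N_CD = 28.4 kN, N_BC = 28.4 kN, N_AB = 36.58 kN.
σ_AB = N_AB/A_AB = 36580/1070 = 34.19 MPa.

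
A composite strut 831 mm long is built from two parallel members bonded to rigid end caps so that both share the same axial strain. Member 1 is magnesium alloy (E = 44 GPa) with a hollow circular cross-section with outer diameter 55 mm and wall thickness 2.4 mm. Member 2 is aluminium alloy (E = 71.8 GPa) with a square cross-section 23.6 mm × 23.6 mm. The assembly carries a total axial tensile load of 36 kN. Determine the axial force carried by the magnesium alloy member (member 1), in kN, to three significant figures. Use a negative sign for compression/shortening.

A_1 = 396.6 mm².
A_2 = 557 mm².
Equal strain + equilibrium ⇒ each member carries load in proportion to AE: A₁E₁ = 17450000 N, A₂E₂ = 39990000 N, ΣAE = 57440000 N.
F₁ = P·A₁E₁/ΣAE = 36000·17450000/57440000 = 10940 N.

10.9 kN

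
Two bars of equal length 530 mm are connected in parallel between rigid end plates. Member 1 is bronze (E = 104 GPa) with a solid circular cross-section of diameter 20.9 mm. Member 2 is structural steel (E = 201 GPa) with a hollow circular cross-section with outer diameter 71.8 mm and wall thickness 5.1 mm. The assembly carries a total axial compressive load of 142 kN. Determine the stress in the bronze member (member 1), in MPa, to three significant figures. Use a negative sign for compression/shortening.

-59.0 MPa

A_1 = 343.1 mm².
A_2 = 1069 mm².
Equal strain + equilibrium ⇒ each member carries load in proportion to AE: A₁E₁ = 35680000 N, A₂E₂ = 214800000 N, ΣAE = 250500000 N.
σ₁ = P·E₁/ΣAE = -142000·104000/250500000 = -58.96 MPa.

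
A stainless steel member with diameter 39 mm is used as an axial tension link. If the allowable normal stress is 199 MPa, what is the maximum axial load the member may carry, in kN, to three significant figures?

A = 1195 mm².
P_max = σ_allow · A = 199 · 1195 = 237700 N = 237.7 kN.

238 kN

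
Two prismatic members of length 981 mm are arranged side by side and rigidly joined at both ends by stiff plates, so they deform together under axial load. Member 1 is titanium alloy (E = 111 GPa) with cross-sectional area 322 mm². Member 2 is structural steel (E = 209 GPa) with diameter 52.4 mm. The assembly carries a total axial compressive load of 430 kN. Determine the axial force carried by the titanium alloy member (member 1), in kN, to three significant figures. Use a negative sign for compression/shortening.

-31.6 kN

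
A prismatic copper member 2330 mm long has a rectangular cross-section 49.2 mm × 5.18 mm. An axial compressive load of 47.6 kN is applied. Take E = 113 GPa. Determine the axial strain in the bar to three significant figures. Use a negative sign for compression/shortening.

-0.00165

A = 254.9 mm².
σ = N/A = -186.8 MPa; ε = σ/E = -186.8/113000 = -1.653e-03.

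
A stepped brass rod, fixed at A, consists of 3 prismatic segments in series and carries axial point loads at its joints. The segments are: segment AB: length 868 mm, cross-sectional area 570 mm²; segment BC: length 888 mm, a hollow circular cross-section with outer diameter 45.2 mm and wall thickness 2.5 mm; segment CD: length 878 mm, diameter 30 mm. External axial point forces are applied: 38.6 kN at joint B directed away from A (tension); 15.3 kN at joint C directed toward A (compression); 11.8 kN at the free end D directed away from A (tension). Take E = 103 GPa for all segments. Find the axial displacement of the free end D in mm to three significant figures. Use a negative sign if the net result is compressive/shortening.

0.571 mm

Internal axial forces (sectioning from the free end, tension +): N_CD = 11.8 kN, N_BC = -3.5 kN, N_AB = 35.1 kN.
A_BC = 335.4 mm².
A_CD = 706.9 mm².
δ_AB = 35100·868/(570·103000) = 0.5189 mm
δ_BC = -3500·888/(335.4·103000) = -0.08998 mm
δ_CD = 11800·878/(706.9·103000) = 0.1423 mm
δ = Σδ_i = 0.5713 mm.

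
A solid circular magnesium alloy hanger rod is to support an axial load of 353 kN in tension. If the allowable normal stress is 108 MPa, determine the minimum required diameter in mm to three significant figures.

64.5 mm

Required area A ≥ P/σ_allow = 353000/108 = 3269 mm².
For a solid circular section, d ≥ √(4A/π) = 64.51 mm.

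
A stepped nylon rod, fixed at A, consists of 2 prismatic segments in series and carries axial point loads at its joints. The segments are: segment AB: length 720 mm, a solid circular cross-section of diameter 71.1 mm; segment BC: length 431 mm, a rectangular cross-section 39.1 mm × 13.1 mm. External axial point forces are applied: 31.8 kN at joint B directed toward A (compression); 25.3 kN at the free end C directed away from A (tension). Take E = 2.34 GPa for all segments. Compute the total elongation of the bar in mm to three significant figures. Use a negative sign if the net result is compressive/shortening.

Internal axial forces (sectioning from the free end, tension +): N_BC = 25.3 kN, N_AB = -6.5 kN.
A_AB = 3970 mm².
A_BC = 512.2 mm².
δ_AB = -6500·720/(3970·2340) = -0.5037 mm
δ_BC = 25300·431/(512.2·2340) = 9.098 mm
δ = Σδ_i = 8.594 mm.

8.59 mm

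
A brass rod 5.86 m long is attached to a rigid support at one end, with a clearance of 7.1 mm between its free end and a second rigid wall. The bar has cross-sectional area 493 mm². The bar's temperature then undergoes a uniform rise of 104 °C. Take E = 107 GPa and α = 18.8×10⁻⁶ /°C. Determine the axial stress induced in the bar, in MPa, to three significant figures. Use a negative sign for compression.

-79.6 MPa

Free thermal expansion αLΔT = 18.8e-6 · 5860 · 104 = 11.46 mm.
The walls engage after the gap closes; constrained expansion = 11.46 − 7.1 = 4.357 mm.
The walls impose strain ε = −(4.357)/5860 = -7.4360e-04; σ = Eε = 107000 · -7.4360e-04 = -79.56 MPa.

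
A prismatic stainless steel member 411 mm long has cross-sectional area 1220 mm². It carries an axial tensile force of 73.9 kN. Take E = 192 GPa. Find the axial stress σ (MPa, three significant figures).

σ = N/A = 73900/1220 = 60.57 MPa.

60.6 MPa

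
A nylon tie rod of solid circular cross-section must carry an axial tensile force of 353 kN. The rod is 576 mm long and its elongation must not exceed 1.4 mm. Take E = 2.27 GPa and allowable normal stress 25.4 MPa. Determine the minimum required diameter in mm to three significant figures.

285 mm

Required area A ≥ P/σ_allow = 353000/25.4 = 13900 mm².
For a solid circular section, d ≥ √(4A/π) = 133 mm.
Elongation limit: A ≥ PL/(Eδ_allow) = 353000·576/(2270·1.4) = 63980 mm² ⇒ d ≥ 285.4 mm.
The elongation limit governs.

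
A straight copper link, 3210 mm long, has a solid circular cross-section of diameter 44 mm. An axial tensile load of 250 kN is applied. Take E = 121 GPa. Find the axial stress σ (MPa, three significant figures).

164 MPa

A = 1521 mm².
σ = N/A = 250000/1521 = 164.4 MPa.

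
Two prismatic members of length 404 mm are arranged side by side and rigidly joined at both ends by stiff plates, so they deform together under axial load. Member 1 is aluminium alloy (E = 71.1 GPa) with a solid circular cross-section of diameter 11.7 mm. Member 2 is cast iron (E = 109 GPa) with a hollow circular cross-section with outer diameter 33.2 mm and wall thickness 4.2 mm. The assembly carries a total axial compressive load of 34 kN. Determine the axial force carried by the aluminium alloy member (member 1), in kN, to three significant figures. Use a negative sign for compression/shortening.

-5.27 kN

A_1 = 107.5 mm².
A_2 = 382.6 mm².
Equal strain + equilibrium ⇒ each member carries load in proportion to AE: A₁E₁ = 7644000 N, A₂E₂ = 41710000 N, ΣAE = 49350000 N.
F₁ = P·A₁E₁/ΣAE = -34000·7644000/49350000 = -5266 N.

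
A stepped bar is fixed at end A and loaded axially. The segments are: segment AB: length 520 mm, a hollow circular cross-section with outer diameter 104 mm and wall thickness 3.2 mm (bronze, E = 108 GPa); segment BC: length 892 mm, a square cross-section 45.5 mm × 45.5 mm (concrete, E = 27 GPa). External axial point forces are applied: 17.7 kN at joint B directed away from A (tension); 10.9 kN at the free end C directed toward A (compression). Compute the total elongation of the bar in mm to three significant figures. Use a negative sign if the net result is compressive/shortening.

-0.142 mm

Internal axial forces (sectioning from the free end, tension +): N_BC = -10.9 kN, N_AB = 6.8 kN.
A_AB = 1013 mm².
A_BC = 2070 mm².
δ_AB = 6800·520/(1013·108000) = 0.03231 mm
δ_BC = -10900·892/(2070·27000) = -0.1739 mm
δ = Σδ_i = -0.1416 mm.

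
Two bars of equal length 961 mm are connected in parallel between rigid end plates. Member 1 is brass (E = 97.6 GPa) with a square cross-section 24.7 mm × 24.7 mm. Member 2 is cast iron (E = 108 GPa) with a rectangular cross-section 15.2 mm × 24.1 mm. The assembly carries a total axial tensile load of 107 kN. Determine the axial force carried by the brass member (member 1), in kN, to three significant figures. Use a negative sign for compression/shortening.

A_1 = 610.1 mm².
A_2 = 366.3 mm².
Equal strain + equilibrium ⇒ each member carries load in proportion to AE: A₁E₁ = 59540000 N, A₂E₂ = 39560000 N, ΣAE = 99110000 N.
F₁ = P·A₁E₁/ΣAE = 107000·59540000/99110000 = 64290 N.

64.3 kN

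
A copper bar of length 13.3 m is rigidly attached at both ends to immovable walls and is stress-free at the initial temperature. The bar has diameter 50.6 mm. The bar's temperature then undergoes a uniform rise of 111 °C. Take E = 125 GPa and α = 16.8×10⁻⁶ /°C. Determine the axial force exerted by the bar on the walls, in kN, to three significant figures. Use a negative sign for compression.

Free thermal expansion αLΔT = 16.8e-6 · 13300 · 111 = 24.8 mm.
The walls impose strain ε = −(24.8)/13300 = -1.8648e-03; σ = Eε = 125000 · -1.8648e-03 = -233.1 MPa.
Wall reaction R = σ·A = -233.1·2011 = -468700 N = -468.7 kN.

-469 kN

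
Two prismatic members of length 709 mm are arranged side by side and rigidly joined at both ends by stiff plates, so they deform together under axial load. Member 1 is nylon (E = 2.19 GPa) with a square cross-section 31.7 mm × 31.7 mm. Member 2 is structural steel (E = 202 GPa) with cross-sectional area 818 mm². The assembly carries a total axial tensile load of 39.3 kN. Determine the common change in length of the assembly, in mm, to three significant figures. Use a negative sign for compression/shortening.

A_1 = 1005 mm².
Equal strain + equilibrium ⇒ each member carries load in proportion to AE: A₁E₁ = 2201000 N, A₂E₂ = 165200000 N, ΣAE = 167400000 N.
δ = PL/ΣAE = 39300·709/167400000 = 0.1664 mm.

0.166 mm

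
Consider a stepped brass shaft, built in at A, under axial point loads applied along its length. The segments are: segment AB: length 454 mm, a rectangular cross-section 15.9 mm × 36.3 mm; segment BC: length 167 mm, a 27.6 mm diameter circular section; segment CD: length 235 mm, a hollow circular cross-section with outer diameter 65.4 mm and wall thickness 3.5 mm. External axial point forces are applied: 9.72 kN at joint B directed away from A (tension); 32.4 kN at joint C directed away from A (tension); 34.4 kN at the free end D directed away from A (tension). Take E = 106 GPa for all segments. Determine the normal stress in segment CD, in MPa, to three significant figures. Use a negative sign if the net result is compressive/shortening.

Internal axial forces (sectioning from the free end, tension +): N_CD = 34.4 kN, N_BC = 66.8 kN, N_AB = 76.52 kN.
A_CD = 680.6 mm².
σ_CD = N_CD/A_CD = 34400/680.6 = 50.54 MPa.

50.5 MPa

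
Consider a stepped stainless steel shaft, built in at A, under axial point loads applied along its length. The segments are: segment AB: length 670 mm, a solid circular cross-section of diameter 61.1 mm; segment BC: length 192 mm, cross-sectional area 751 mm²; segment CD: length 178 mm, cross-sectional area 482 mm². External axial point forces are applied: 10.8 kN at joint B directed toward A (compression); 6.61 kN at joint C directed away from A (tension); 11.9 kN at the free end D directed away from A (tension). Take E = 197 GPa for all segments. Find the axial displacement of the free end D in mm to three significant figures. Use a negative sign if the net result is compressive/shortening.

0.0553 mm

Internal axial forces (sectioning from the free end, tension +): N_CD = 11.9 kN, N_BC = 18.51 kN, N_AB = 7.71 kN.
A_AB = 2932 mm².
δ_AB = 7710·670/(2932·197000) = 0.008943 mm
δ_BC = 18510·192/(751·197000) = 0.02402 mm
δ_CD = 11900·178/(482·197000) = 0.02231 mm
δ = Σδ_i = 0.05527 mm.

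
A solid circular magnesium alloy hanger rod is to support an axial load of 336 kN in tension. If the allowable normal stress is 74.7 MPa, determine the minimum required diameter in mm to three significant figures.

Required area A ≥ P/σ_allow = 336000/74.7 = 4498 mm².
For a solid circular section, d ≥ √(4A/π) = 75.68 mm.

75.7 mm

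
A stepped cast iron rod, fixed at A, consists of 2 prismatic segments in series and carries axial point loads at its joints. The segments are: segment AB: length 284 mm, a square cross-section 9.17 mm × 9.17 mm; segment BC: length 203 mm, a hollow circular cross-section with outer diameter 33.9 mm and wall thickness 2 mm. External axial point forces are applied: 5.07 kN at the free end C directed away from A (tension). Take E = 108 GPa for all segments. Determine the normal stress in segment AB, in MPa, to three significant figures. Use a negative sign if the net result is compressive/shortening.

Internal axial forces (sectioning from the free end, tension +): N_BC = 5.07 kN, N_AB = 5.07 kN.
A_AB = 84.09 mm².
σ_AB = N_AB/A_AB = 5070/84.09 = 60.29 MPa.

60.3 MPa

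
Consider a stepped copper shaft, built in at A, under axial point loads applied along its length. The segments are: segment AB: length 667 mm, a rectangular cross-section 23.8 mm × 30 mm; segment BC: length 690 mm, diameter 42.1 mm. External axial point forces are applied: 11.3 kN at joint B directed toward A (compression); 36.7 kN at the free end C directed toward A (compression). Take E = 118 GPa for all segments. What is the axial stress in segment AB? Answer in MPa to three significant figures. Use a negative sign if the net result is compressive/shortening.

-67.2 MPa

Internal axial forces (sectioning from the free end, tension +): N_BC = -36.7 kN, N_AB = -48 kN.
A_AB = 714 mm².
σ_AB = N_AB/A_AB = -48000/714 = -67.23 MPa.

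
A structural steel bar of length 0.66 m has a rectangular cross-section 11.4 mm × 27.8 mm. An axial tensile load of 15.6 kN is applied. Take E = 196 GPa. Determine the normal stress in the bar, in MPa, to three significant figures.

49.2 MPa

A = 316.9 mm².
σ = N/A = 15600/316.9 = 49.22 MPa.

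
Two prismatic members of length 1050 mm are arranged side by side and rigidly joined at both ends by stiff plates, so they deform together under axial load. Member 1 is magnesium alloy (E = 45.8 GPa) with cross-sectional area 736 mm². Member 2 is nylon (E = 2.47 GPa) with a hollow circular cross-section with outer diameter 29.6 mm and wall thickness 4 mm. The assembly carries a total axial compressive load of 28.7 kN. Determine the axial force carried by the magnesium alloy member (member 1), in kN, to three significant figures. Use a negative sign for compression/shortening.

A_2 = 321.7 mm².
Equal strain + equilibrium ⇒ each member carries load in proportion to AE: A₁E₁ = 33710000 N, A₂E₂ = 794600 N, ΣAE = 34500000 N.
F₁ = P·A₁E₁/ΣAE = -28700·33710000/34500000 = -28040 N.

-28.0 kN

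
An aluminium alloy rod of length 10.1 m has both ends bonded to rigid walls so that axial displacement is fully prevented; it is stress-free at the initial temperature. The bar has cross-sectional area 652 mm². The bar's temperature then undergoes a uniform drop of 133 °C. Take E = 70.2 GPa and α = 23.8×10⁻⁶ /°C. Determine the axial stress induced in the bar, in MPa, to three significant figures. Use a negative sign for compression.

Free thermal expansion αLΔT = 23.8e-6 · 10100 · -133 = -31.97 mm.
The walls impose strain ε = −(-31.97)/10100 = 3.1654e-03; σ = Eε = 70200 · 3.1654e-03 = 222.2 MPa.

222 MPa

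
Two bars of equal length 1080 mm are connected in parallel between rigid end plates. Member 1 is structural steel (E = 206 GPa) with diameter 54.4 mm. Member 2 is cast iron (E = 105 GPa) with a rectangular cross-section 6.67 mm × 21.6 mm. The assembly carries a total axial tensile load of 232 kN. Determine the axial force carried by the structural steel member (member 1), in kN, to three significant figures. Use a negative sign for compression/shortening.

225 kN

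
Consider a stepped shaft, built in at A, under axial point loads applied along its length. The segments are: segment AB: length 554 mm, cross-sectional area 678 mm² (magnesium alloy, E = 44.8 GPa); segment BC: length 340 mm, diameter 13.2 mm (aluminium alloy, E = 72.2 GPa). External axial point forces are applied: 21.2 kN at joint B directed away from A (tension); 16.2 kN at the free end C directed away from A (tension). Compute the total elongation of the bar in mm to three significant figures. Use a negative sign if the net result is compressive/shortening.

Internal axial forces (sectioning from the free end, tension +): N_BC = 16.2 kN, N_AB = 37.4 kN.
A_BC = 136.8 mm².
δ_AB = 37400·554/(678·44800) = 0.6821 mm
δ_BC = 16200·340/(136.8·72200) = 0.5575 mm
δ = Σδ_i = 1.24 mm.

1.24 mm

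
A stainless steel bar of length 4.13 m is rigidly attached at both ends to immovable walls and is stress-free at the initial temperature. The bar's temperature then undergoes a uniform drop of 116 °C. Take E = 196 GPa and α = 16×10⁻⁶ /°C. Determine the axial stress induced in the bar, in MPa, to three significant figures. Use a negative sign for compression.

364 MPa

Free thermal expansion αLΔT = 16e-6 · 4130 · -116 = -7.665 mm.
The walls impose strain ε = −(-7.665)/4130 = 1.8560e-03; σ = Eε = 196000 · 1.8560e-03 = 363.8 MPa.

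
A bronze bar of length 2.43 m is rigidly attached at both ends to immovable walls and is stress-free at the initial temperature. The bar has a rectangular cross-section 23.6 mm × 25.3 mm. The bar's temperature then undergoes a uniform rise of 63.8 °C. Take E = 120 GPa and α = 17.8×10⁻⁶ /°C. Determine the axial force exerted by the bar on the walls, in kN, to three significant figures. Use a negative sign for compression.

-81.4 kN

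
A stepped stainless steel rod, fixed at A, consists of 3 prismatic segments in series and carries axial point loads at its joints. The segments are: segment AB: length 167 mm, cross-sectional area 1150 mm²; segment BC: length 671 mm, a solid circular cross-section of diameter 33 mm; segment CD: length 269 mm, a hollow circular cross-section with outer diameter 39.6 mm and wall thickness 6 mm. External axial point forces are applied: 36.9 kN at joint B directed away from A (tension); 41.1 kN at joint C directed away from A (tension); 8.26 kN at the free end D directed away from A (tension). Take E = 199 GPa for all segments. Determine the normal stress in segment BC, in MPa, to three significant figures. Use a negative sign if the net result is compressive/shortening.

57.7 MPa

Internal axial forces (sectioning from the free end, tension +): N_CD = 8.26 kN, N_BC = 49.36 kN, N_AB = 86.26 kN.
A_BC = 855.3 mm².
σ_BC = N_BC/A_BC = 49360/855.3 = 57.71 MPa.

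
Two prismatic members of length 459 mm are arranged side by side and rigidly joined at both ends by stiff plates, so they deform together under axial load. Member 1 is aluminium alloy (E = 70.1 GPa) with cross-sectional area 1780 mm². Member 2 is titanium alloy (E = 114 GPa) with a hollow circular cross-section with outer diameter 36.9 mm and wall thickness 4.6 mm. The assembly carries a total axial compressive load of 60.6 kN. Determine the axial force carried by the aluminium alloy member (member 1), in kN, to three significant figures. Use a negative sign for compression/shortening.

A_2 = 466.8 mm².
Equal strain + equilibrium ⇒ each member carries load in proportion to AE: A₁E₁ = 124800000 N, A₂E₂ = 53210000 N, ΣAE = 178000000 N.
F₁ = P·A₁E₁/ΣAE = -60600·124800000/178000000 = -42480 N.

-42.5 kN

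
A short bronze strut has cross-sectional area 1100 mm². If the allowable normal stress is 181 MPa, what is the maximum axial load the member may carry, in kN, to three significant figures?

P_max = σ_allow · A = 181 · 1100 = 199100 N = 199.1 kN.

199 kN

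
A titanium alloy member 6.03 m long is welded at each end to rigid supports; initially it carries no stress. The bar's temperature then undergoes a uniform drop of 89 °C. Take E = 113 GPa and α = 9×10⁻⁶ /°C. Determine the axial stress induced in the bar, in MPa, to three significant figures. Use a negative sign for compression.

Free thermal expansion αLΔT = 9e-6 · 6030 · -89 = -4.83 mm.
The walls impose strain ε = −(-4.83)/6030 = 8.0100e-04; σ = Eε = 113000 · 8.0100e-04 = 90.51 MPa.

90.5 MPa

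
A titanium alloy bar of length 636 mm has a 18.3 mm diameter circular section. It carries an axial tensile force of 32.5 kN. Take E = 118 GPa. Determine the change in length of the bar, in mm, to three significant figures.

A = 263 mm².
δ_mech = NL/(AE) = 32500·636/(263·118000) = 0.666 mm.

0.666 mm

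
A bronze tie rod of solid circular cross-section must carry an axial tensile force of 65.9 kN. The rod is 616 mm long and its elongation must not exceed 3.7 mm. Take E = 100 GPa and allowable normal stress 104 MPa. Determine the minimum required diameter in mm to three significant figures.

28.4 mm

Required area A ≥ P/σ_allow = 65900/104 = 633.7 mm².
For a solid circular section, d ≥ √(4A/π) = 28.4 mm.
Elongation limit: A ≥ PL/(Eδ_allow) = 65900·616/(100000·3.7) = 109.7 mm² ⇒ d ≥ 11.82 mm.
The stress limit governs.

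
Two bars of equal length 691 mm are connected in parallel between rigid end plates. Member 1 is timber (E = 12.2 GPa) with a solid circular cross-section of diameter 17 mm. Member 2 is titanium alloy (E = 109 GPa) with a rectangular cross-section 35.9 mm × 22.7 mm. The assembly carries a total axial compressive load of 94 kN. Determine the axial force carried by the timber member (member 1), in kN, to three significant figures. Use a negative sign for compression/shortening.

-2.84 kN

A_1 = 227 mm².
A_2 = 814.9 mm².
Equal strain + equilibrium ⇒ each member carries load in proportion to AE: A₁E₁ = 2769000 N, A₂E₂ = 88830000 N, ΣAE = 91600000 N.
F₁ = P·A₁E₁/ΣAE = -94000·2769000/91600000 = -2842 N.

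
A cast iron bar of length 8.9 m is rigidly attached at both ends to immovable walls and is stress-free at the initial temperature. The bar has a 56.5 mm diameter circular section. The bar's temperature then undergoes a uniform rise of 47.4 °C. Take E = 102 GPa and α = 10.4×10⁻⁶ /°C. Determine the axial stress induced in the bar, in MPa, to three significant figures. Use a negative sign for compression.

Free thermal expansion αLΔT = 10.4e-6 · 8900 · 47.4 = 4.387 mm.
The walls impose strain ε = −(4.387)/8900 = -4.9296e-04; σ = Eε = 102000 · -4.9296e-04 = -50.28 MPa.

-50.3 MPa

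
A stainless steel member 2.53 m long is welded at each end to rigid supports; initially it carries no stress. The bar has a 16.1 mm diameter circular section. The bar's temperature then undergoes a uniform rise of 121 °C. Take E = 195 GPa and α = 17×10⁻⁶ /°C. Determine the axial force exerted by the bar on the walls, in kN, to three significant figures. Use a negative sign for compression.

-81.7 kN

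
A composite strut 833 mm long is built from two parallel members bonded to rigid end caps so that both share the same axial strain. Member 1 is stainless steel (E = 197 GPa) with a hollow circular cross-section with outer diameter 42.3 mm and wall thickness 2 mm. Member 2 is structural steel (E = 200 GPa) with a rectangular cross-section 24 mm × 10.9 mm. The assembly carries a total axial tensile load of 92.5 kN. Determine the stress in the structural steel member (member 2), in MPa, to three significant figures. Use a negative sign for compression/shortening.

A_1 = 253.2 mm².
A_2 = 261.6 mm².
Equal strain + equilibrium ⇒ each member carries load in proportion to AE: A₁E₁ = 49880000 N, A₂E₂ = 52320000 N, ΣAE = 102200000 N.
σ₂ = P·E₂/ΣAE = 92500·200000/102200000 = 181 MPa.

181 MPa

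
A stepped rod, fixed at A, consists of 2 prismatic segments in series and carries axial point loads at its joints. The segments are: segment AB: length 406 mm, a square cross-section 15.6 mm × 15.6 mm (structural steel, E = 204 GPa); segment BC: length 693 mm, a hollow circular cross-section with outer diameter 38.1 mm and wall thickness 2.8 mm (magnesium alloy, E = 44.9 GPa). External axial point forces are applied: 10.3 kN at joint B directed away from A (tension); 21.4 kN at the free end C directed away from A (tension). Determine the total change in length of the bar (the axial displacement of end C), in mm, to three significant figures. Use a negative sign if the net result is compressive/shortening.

1.32 mm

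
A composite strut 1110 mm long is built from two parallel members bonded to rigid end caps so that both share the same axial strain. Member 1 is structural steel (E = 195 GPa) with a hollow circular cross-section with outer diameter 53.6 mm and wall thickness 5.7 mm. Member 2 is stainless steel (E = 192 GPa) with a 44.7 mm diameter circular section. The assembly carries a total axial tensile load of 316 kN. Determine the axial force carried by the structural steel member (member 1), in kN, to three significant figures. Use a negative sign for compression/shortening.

A_1 = 857.7 mm².
A_2 = 1569 mm².
Equal strain + equilibrium ⇒ each member carries load in proportion to AE: A₁E₁ = 167300000 N, A₂E₂ = 301300000 N, ΣAE = 468600000 N.
F₁ = P·A₁E₁/ΣAE = 316000·167300000/468600000 = 112800 N.

113 kN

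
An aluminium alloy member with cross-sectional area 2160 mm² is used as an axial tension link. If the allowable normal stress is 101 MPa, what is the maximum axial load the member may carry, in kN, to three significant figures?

P_max = σ_allow · A = 101 · 2160 = 218200 N = 218.2 kN.

218 kN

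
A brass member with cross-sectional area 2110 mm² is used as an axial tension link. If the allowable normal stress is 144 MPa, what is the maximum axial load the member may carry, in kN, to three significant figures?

304 kN

P_max = σ_allow · A = 144 · 2110 = 303800 N = 303.8 kN.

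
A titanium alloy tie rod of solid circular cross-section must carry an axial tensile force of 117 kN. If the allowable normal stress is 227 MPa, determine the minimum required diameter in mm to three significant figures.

25.6 mm

Required area A ≥ P/σ_allow = 117000/227 = 515.4 mm².
For a solid circular section, d ≥ √(4A/π) = 25.62 mm.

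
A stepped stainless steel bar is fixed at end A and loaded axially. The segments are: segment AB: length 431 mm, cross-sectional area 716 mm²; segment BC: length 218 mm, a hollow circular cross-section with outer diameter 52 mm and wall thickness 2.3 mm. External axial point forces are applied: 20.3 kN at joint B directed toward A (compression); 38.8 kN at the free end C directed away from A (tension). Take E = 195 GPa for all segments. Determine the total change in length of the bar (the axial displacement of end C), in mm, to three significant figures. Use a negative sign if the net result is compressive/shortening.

0.178 mm

Internal axial forces (sectioning from the free end, tension +): N_BC = 38.8 kN, N_AB = 18.5 kN.
A_BC = 359.1 mm².
δ_AB = 18500·431/(716·195000) = 0.05711 mm
δ_BC = 38800·218/(359.1·195000) = 0.1208 mm
δ = Σδ_i = 0.1779 mm.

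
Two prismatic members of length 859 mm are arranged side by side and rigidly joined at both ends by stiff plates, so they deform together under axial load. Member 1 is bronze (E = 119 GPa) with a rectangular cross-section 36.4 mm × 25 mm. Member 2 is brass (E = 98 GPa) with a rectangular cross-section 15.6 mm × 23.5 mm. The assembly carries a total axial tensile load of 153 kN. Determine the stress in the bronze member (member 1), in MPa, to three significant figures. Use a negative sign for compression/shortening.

126 MPa

A_1 = 910 mm².
A_2 = 366.6 mm².
Equal strain + equilibrium ⇒ each member carries load in proportion to AE: A₁E₁ = 108300000 N, A₂E₂ = 35930000 N, ΣAE = 144200000 N.
σ₁ = P·E₁/ΣAE = 153000·119000/144200000 = 126.2 MPa.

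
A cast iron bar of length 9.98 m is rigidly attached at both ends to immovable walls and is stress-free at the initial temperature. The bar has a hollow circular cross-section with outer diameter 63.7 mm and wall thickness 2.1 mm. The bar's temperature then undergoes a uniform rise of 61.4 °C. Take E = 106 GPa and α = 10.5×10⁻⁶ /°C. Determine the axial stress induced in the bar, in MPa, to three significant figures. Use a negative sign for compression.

Free thermal expansion αLΔT = 10.5e-6 · 9980 · 61.4 = 6.434 mm.
The walls impose strain ε = −(6.434)/9980 = -6.4470e-04; σ = Eε = 106000 · -6.4470e-04 = -68.34 MPa.

-68.3 MPa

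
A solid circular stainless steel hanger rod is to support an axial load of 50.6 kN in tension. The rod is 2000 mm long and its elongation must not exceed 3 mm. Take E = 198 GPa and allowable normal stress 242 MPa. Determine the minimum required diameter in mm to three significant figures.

16.3 mm

Required area A ≥ P/σ_allow = 50600/242 = 209.1 mm².
For a solid circular section, d ≥ √(4A/π) = 16.32 mm.
Elongation limit: A ≥ PL/(Eδ_allow) = 50600·2000/(198000·3) = 170.4 mm² ⇒ d ≥ 14.73 mm.
The stress limit governs.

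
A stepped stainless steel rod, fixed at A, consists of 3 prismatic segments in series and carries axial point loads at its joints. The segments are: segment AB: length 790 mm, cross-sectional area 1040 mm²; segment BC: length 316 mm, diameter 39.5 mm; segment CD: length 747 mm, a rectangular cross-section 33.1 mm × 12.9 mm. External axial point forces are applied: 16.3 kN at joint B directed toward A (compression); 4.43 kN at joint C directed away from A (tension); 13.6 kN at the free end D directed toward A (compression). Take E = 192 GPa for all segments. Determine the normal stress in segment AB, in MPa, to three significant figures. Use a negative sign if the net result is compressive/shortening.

Internal axial forces (sectioning from the free end, tension +): N_CD = -13.6 kN, N_BC = -9.17 kN, N_AB = -25.47 kN.
σ_AB = N_AB/A_AB = -25470/1040 = -24.49 MPa.

-24.5 MPa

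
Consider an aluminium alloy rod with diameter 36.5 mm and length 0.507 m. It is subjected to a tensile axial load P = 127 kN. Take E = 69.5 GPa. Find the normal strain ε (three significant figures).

A = 1046 mm².
σ = N/A = 121.4 MPa; ε = σ/E = 121.4/69500 = 1.746e-03.

0.00175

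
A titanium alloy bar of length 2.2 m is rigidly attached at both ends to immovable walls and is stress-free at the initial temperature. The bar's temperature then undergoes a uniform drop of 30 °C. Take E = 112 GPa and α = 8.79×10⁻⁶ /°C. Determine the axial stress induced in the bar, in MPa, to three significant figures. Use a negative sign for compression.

Free thermal expansion αLΔT = 8.79e-6 · 2200 · -30 = -0.5801 mm.
The walls impose strain ε = −(-0.5801)/2200 = 2.6370e-04; σ = Eε = 112000 · 2.6370e-04 = 29.53 MPa.

29.5 MPa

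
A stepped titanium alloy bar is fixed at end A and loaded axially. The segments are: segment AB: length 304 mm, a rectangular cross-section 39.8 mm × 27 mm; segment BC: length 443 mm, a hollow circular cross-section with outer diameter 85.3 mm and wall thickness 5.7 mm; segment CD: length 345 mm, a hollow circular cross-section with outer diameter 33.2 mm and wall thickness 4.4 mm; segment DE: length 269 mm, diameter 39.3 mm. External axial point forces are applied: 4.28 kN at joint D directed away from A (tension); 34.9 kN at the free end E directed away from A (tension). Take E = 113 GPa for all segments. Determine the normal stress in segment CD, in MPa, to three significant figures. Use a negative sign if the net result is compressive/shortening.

98.4 MPa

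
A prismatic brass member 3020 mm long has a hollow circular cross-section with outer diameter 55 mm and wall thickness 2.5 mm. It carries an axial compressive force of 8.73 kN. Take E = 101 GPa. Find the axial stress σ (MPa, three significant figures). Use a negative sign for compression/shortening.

-21.2 MPa

A = 412.3 mm².
σ = N/A = -8730/412.3 = -21.17 MPa.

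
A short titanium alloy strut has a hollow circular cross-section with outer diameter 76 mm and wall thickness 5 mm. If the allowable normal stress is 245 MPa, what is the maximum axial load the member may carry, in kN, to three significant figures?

A = 1115 mm².
P_max = σ_allow · A = 245 · 1115 = 273200 N = 273.2 kN.

273 kN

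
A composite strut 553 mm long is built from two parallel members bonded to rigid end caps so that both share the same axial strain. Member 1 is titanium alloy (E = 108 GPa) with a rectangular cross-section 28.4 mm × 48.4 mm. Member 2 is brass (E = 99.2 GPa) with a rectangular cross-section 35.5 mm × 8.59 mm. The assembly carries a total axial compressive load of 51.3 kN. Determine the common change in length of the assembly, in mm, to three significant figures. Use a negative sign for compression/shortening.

A_1 = 1375 mm².
A_2 = 304.9 mm².
Equal strain + equilibrium ⇒ each member carries load in proportion to AE: A₁E₁ = 148500000 N, A₂E₂ = 30250000 N, ΣAE = 178700000 N.
δ = PL/ΣAE = -51300·553/178700000 = -0.1587 mm.

-0.159 mm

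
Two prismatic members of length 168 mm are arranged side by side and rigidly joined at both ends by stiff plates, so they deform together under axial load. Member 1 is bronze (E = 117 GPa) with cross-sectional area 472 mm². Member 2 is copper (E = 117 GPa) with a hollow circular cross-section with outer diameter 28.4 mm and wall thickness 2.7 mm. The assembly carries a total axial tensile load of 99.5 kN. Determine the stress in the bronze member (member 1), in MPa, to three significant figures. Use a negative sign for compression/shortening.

144 MPa

A_2 = 218 mm².
Equal strain + equilibrium ⇒ each member carries load in proportion to AE: A₁E₁ = 55220000 N, A₂E₂ = 25510000 N, ΣAE = 80730000 N.
σ₁ = P·E₁/ΣAE = 99500·117000/80730000 = 144.2 MPa.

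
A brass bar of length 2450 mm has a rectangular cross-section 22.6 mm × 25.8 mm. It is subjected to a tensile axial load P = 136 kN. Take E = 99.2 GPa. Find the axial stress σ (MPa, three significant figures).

233 MPa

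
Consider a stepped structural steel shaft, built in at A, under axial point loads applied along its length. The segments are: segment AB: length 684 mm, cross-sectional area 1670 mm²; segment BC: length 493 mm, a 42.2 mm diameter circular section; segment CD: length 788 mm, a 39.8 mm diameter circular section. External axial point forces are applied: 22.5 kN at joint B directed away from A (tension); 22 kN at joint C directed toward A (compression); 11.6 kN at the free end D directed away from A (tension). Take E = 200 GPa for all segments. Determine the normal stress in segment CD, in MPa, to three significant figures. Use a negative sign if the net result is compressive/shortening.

Internal axial forces (sectioning from the free end, tension +): N_CD = 11.6 kN, N_BC = -10.4 kN, N_AB = 12.1 kN.
A_CD = 1244 mm².
σ_CD = N_CD/A_CD = 11600/1244 = 9.324 MPa.

9.32 MPa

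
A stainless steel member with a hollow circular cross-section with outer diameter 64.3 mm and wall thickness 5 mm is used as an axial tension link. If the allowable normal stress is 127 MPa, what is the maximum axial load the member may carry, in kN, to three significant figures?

A = 931.5 mm².
P_max = σ_allow · A = 127 · 931.5 = 118300 N = 118.3 kN.

118 kN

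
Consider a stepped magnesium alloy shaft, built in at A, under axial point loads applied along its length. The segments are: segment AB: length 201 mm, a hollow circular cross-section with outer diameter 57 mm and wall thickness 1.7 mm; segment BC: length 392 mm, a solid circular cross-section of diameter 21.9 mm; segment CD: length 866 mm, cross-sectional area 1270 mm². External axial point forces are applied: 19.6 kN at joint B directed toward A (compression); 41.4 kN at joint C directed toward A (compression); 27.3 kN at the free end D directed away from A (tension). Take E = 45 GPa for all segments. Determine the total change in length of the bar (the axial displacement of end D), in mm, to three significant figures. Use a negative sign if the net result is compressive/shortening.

Internal axial forces (sectioning from the free end, tension +): N_CD = 27.3 kN, N_BC = -14.1 kN, N_AB = -33.7 kN.
A_AB = 295.3 mm².
A_BC = 376.7 mm².
δ_AB = -33700·201/(295.3·45000) = -0.5097 mm
δ_BC = -14100·392/(376.7·45000) = -0.3261 mm
δ_CD = 27300·866/(1270·45000) = 0.4137 mm
δ = Σδ_i = -0.4221 mm.

-0.422 mm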